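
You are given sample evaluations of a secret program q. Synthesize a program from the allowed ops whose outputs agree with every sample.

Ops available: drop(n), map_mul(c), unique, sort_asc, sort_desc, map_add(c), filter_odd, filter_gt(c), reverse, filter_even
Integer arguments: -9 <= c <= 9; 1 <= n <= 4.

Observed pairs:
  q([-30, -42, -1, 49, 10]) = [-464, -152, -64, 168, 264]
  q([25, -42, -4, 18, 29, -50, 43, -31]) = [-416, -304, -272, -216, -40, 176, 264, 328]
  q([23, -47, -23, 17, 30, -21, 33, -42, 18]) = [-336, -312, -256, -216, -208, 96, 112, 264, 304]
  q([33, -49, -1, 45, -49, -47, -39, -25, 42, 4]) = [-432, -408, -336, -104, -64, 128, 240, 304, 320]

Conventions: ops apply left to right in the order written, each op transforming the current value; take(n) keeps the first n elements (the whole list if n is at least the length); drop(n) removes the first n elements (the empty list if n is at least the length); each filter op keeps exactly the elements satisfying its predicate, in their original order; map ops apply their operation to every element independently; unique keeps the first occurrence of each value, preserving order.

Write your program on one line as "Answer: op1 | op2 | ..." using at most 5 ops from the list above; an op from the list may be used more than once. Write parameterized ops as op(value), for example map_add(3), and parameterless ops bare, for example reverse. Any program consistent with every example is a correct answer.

map_add(9) | sort_asc | unique | map_mul(-8) | sort_asc

Check, running the answer program on each example:
  [-30, -42, -1, 49, 10] -> [-21, -33, 8, 58, 19] -> [-33, -21, 8, 19, 58] -> [-33, -21, 8, 19, 58] -> [264, 168, -64, -152, -464] -> [-464, -152, -64, 168, 264]
  [25, -42, -4, 18, 29, -50, 43, -31] -> [34, -33, 5, 27, 38, -41, 52, -22] -> [-41, -33, -22, 5, 27, 34, 38, 52] -> [-41, -33, -22, 5, 27, 34, 38, 52] -> [328, 264, 176, -40, -216, -272, -304, -416] -> [-416, -304, -272, -216, -40, 176, 264, 328]
  [23, -47, -23, 17, 30, -21, 33, -42, 18] -> [32, -38, -14, 26, 39, -12, 42, -33, 27] -> [-38, -33, -14, -12, 26, 27, 32, 39, 42] -> [-38, -33, -14, -12, 26, 27, 32, 39, 42] -> [304, 264, 112, 96, -208, -216, -256, -312, -336] -> [-336, -312, -256, -216, -208, 96, 112, 264, 304]
  [33, -49, -1, 45, -49, -47, -39, -25, 42, 4] -> [42, -40, 8, 54, -40, -38, -30, -16, 51, 13] -> [-40, -40, -38, -30, -16, 8, 13, 42, 51, 54] -> [-40, -38, -30, -16, 8, 13, 42, 51, 54] -> [320, 304, 240, 128, -64, -104, -336, -408, -432] -> [-432, -408, -336, -104, -64, 128, 240, 304, 320]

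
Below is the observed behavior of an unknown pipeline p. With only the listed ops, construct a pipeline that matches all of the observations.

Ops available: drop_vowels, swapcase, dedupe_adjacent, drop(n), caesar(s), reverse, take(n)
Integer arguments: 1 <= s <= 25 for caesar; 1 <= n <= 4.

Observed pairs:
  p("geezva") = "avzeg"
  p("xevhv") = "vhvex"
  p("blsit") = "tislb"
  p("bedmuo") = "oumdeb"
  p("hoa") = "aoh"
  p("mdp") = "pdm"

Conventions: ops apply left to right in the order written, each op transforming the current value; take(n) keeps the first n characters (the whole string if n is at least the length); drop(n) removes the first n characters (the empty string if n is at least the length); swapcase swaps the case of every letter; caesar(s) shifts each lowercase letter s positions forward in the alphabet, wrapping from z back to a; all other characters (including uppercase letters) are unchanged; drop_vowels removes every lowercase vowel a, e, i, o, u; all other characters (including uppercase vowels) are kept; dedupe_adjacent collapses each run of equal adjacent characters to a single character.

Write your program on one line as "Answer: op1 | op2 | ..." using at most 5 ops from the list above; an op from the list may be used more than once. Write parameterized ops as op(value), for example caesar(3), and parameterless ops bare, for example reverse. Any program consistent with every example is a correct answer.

swapcase | dedupe_adjacent | swapcase | reverse

Check, running the answer program on each example:
  "geezva" -> "GEEZVA" -> "GEZVA" -> "gezva" -> "avzeg"
  "xevhv" -> "XEVHV" -> "XEVHV" -> "xevhv" -> "vhvex"
  "blsit" -> "BLSIT" -> "BLSIT" -> "blsit" -> "tislb"
  "bedmuo" -> "BEDMUO" -> "BEDMUO" -> "bedmuo" -> "oumdeb"
  "hoa" -> "HOA" -> "HOA" -> "hoa" -> "aoh"
  "mdp" -> "MDP" -> "MDP" -> "mdp" -> "pdm"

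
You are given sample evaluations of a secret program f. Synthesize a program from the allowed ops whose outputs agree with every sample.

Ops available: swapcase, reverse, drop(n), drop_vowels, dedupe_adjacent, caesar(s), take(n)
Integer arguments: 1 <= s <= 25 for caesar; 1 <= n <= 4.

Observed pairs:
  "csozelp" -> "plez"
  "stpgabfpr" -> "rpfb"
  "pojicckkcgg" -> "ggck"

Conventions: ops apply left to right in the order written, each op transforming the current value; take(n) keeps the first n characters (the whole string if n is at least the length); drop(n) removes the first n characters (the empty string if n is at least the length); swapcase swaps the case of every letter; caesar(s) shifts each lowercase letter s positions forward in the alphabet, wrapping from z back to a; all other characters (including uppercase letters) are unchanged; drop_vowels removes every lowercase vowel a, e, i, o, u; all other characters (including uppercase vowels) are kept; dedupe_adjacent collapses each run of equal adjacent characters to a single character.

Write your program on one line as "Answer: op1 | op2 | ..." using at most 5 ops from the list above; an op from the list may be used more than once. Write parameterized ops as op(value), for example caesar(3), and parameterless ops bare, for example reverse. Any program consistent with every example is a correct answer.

reverse | swapcase | take(4) | swapcase

Check, running the answer program on each example:
  "csozelp" -> "plezosc" -> "PLEZOSC" -> "PLEZ" -> "plez"
  "stpgabfpr" -> "rpfbagpts" -> "RPFBAGPTS" -> "RPFB" -> "rpfb"
  "pojicckkcgg" -> "ggckkccijop" -> "GGCKKCCIJOP" -> "GGCK" -> "ggck"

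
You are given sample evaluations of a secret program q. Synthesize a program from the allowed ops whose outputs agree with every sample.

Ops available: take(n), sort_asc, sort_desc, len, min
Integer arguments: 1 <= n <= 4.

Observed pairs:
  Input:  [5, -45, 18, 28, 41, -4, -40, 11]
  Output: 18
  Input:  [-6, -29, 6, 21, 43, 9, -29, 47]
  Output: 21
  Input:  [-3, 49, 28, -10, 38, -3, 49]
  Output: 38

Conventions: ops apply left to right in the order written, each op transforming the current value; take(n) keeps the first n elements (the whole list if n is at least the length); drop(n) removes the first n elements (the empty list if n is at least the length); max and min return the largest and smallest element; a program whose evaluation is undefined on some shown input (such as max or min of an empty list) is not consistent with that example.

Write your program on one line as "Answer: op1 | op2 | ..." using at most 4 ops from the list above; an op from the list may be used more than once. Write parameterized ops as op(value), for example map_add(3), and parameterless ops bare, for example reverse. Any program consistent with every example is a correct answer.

sort_asc | sort_desc | take(3) | min

Check, running the answer program on each example:
  [5, -45, 18, 28, 41, -4, -40, 11] -> [-45, -40, -4, 5, 11, 18, 28, 41] -> [41, 28, 18, 11, 5, -4, -40, -45] -> [41, 28, 18] -> 18
  [-6, -29, 6, 21, 43, 9, -29, 47] -> [-29, -29, -6, 6, 9, 21, 43, 47] -> [47, 43, 21, 9, 6, -6, -29, -29] -> [47, 43, 21] -> 21
  [-3, 49, 28, -10, 38, -3, 49] -> [-10, -3, -3, 28, 38, 49, 49] -> [49, 49, 38, 28, -3, -3, -10] -> [49, 49, 38] -> 38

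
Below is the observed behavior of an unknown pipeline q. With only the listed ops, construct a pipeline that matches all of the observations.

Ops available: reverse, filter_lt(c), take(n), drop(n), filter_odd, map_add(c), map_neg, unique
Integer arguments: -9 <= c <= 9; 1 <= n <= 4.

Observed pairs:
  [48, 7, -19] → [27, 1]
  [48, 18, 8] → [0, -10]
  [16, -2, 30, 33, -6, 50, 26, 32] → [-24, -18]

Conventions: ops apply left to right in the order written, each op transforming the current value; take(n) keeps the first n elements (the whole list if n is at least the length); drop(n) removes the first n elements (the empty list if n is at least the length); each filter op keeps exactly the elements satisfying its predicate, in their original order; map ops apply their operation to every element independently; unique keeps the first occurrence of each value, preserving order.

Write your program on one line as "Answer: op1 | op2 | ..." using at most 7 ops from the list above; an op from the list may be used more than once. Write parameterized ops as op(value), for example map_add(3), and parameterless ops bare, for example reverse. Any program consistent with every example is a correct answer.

reverse | map_add(-6) | map_add(-2) | take(4) | map_neg | take(2)

Check, running the answer program on each example:
  [48, 7, -19] -> [-19, 7, 48] -> [-25, 1, 42] -> [-27, -1, 40] -> [-27, -1, 40] -> [27, 1, -40] -> [27, 1]
  [48, 18, 8] -> [8, 18, 48] -> [2, 12, 42] -> [0, 10, 40] -> [0, 10, 40] -> [0, -10, -40] -> [0, -10]
  [16, -2, 30, 33, -6, 50, 26, 32] -> [32, 26, 50, -6, 33, 30, -2, 16] -> [26, 20, 44, -12, 27, 24, -8, 10] -> [24, 18, 42, -14, 25, 22, -10, 8] -> [24, 18, 42, -14] -> [-24, -18, -42, 14] -> [-24, -18]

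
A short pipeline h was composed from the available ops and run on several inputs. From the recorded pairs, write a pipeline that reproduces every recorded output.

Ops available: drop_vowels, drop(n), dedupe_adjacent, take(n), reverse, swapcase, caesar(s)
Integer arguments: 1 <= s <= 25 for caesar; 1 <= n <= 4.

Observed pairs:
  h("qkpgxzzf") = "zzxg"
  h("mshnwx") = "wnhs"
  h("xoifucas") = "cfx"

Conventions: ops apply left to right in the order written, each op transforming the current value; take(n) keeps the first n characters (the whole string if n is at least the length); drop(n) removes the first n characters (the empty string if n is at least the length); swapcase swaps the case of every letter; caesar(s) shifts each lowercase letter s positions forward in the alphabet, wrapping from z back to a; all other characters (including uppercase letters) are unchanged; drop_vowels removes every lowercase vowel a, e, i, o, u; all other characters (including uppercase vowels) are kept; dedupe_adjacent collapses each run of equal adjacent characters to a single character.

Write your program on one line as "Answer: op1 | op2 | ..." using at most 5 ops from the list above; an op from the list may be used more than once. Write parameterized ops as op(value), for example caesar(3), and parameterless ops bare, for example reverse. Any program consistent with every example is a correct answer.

reverse | drop_vowels | drop(1) | take(4)

Check, running the answer program on each example:
  "qkpgxzzf" -> "fzzxgpkq" -> "fzzxgpkq" -> "zzxgpkq" -> "zzxg"
  "mshnwx" -> "xwnhsm" -> "xwnhsm" -> "wnhsm" -> "wnhs"
  "xoifucas" -> "sacufiox" -> "scfx" -> "cfx" -> "cfx"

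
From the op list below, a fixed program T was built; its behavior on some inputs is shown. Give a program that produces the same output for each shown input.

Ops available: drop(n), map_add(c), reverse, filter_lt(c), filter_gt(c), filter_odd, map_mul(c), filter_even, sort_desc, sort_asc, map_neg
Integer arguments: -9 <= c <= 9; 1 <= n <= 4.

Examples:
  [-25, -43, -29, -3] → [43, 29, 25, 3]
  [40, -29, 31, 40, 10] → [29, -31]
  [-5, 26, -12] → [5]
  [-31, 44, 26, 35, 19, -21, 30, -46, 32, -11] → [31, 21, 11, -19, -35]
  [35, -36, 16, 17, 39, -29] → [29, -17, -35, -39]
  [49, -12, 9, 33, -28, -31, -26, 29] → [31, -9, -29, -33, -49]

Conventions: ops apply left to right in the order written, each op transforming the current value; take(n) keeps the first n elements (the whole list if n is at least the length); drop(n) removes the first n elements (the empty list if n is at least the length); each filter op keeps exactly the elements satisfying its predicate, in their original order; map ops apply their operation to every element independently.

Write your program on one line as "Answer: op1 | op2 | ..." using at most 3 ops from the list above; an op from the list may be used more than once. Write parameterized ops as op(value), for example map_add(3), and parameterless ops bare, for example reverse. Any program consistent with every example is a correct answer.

filter_odd | sort_asc | map_neg

Check, running the answer program on each example:
  [-25, -43, -29, -3] -> [-25, -43, -29, -3] -> [-43, -29, -25, -3] -> [43, 29, 25, 3]
  [40, -29, 31, 40, 10] -> [-29, 31] -> [-29, 31] -> [29, -31]
  [-5, 26, -12] -> [-5] -> [-5] -> [5]
  [-31, 44, 26, 35, 19, -21, 30, -46, 32, -11] -> [-31, 35, 19, -21, -11] -> [-31, -21, -11, 19, 35] -> [31, 21, 11, -19, -35]
  [35, -36, 16, 17, 39, -29] -> [35, 17, 39, -29] -> [-29, 17, 35, 39] -> [29, -17, -35, -39]
  [49, -12, 9, 33, -28, -31, -26, 29] -> [49, 9, 33, -31, 29] -> [-31, 9, 29, 33, 49] -> [31, -9, -29, -33, -49]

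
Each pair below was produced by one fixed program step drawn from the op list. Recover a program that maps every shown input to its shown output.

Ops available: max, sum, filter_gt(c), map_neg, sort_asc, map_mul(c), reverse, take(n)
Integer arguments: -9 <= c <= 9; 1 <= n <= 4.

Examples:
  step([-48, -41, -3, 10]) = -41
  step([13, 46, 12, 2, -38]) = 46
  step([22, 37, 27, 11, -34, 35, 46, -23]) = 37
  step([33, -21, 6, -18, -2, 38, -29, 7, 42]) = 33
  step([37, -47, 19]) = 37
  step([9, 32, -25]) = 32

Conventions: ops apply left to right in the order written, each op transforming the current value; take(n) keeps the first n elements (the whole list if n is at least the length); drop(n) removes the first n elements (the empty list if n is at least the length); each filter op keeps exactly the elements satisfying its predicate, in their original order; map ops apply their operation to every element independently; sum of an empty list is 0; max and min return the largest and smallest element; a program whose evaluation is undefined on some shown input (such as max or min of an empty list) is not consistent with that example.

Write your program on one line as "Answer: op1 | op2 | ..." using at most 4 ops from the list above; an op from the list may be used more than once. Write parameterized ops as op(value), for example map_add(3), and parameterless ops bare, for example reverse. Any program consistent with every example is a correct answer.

take(4) | take(2) | max

Check, running the answer program on each example:
  [-48, -41, -3, 10] -> [-48, -41, -3, 10] -> [-48, -41] -> -41
  [13, 46, 12, 2, -38] -> [13, 46, 12, 2] -> [13, 46] -> 46
  [22, 37, 27, 11, -34, 35, 46, -23] -> [22, 37, 27, 11] -> [22, 37] -> 37
  [33, -21, 6, -18, -2, 38, -29, 7, 42] -> [33, -21, 6, -18] -> [33, -21] -> 33
  [37, -47, 19] -> [37, -47, 19] -> [37, -47] -> 37
  [9, 32, -25] -> [9, 32, -25] -> [9, 32] -> 32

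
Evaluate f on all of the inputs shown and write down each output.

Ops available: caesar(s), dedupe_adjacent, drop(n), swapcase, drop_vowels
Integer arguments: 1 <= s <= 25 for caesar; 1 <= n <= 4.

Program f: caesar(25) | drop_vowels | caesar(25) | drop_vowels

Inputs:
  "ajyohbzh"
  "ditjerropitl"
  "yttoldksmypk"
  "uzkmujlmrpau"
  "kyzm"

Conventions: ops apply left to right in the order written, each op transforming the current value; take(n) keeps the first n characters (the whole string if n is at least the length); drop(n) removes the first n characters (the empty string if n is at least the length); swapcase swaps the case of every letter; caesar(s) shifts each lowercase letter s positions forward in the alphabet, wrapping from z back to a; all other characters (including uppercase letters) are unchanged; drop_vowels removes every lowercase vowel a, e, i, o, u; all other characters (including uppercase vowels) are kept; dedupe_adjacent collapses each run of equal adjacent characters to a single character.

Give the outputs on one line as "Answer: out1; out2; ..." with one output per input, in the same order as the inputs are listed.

"ywmfxf"; "bgrcppmgrj"; "wrrmjbqkw"; "sxksjkpys"; "wxk"

Execution, op by op:
  "ajyohbzh" -> "zixngayg" -> "zxngyg" -> "ywmfxf" -> "ywmfxf"
  "ditjerropitl" -> "chsidqqnohsk" -> "chsdqqnhsk" -> "bgrcppmgrj" -> "bgrcppmgrj"
  "yttoldksmypk" -> "xssnkcjrlxoj" -> "xssnkcjrlxj" -> "wrrmjbiqkwi" -> "wrrmjbqkw"
  "uzkmujlmrpau" -> "tyjltiklqozt" -> "tyjltklqzt" -> "sxiksjkpys" -> "sxksjkpys"
  "kyzm" -> "jxyl" -> "jxyl" -> "iwxk" -> "wxk"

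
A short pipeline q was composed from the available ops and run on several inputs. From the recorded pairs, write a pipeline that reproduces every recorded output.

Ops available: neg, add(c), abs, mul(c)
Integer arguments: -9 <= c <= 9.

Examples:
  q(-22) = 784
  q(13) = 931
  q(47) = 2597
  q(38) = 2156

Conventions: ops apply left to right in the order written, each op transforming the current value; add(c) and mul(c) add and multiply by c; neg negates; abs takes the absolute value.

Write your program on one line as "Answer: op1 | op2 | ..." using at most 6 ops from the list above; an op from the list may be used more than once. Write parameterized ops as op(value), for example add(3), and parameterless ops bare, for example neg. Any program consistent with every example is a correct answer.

add(6) | abs | mul(-7) | mul(7) | neg

Check, running the answer program on each example:
  -22 -> -16 -> 16 -> -112 -> -784 -> 784
  13 -> 19 -> 19 -> -133 -> -931 -> 931
  47 -> 53 -> 53 -> -371 -> -2597 -> 2597
  38 -> 44 -> 44 -> -308 -> -2156 -> 2156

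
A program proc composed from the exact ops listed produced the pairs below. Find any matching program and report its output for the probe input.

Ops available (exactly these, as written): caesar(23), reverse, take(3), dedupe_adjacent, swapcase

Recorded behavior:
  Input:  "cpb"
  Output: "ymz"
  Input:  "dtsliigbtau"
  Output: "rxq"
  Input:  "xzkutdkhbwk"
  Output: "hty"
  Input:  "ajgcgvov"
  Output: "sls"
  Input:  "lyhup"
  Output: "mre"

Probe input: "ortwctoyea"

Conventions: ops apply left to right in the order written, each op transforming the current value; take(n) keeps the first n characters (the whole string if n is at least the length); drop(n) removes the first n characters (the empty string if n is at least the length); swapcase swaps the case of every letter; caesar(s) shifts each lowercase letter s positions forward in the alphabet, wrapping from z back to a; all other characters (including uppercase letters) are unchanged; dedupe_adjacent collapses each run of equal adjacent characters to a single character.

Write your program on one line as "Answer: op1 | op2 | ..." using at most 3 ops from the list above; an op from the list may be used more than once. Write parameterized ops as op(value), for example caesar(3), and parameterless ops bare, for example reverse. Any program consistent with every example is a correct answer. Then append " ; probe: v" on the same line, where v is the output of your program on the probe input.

caesar(23) | reverse | take(3) ; probe: "xbv"

Check, running the answer program on each example:
  "cpb" -> "zmy" -> "ymz" -> "ymz"
  "dtsliigbtau" -> "aqpiffdyqxr" -> "rxqydffipqa" -> "rxq"
  "xzkutdkhbwk" -> "uwhrqaheyth" -> "htyehaqrhwu" -> "hty"
  "ajgcgvov" -> "xgdzdsls" -> "slsdzdgx" -> "sls"
  "lyhup" -> "iverm" -> "mrevi" -> "mre"
  probe: "ortwctoyea" -> "loqtzqlvbx" -> "xbvlqztqol" -> "xbv"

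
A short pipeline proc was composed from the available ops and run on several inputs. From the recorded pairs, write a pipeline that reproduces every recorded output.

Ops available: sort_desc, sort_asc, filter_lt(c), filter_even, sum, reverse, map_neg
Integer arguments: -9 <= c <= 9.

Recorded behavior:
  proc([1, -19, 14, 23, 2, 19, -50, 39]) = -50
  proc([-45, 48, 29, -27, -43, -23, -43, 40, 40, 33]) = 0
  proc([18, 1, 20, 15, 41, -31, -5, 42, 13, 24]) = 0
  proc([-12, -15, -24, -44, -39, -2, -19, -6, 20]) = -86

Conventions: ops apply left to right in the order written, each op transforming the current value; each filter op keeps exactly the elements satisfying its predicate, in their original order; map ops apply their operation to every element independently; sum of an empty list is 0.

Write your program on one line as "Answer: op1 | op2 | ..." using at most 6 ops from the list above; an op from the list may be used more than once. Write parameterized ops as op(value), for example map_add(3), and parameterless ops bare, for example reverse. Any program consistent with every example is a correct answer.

reverse | filter_even | sort_asc | filter_lt(-5) | sum

Check, running the answer program on each example:
  [1, -19, 14, 23, 2, 19, -50, 39] -> [39, -50, 19, 2, 23, 14, -19, 1] -> [-50, 2, 14] -> [-50, 2, 14] -> [-50] -> -50
  [-45, 48, 29, -27, -43, -23, -43, 40, 40, 33] -> [33, 40, 40, -43, -23, -43, -27, 29, 48, -45] -> [40, 40, 48] -> [40, 40, 48] -> [] -> 0
  [18, 1, 20, 15, 41, -31, -5, 42, 13, 24] -> [24, 13, 42, -5, -31, 41, 15, 20, 1, 18] -> [24, 42, 20, 18] -> [18, 20, 24, 42] -> [] -> 0
  [-12, -15, -24, -44, -39, -2, -19, -6, 20] -> [20, -6, -19, -2, -39, -44, -24, -15, -12] -> [20, -6, -2, -44, -24, -12] -> [-44, -24, -12, -6, -2, 20] -> [-44, -24, -12, -6] -> -86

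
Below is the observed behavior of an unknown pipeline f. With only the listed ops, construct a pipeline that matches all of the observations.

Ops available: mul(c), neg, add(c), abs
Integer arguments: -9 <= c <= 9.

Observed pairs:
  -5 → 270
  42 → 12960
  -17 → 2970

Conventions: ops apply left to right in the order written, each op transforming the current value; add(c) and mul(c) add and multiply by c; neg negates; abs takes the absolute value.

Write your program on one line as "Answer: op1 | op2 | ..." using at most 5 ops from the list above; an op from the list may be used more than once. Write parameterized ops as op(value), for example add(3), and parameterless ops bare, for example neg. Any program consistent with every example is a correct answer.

add(6) | mul(9) | abs | mul(5) | mul(6)

Check, running the answer program on each example:
  -5 -> 1 -> 9 -> 9 -> 45 -> 270
  42 -> 48 -> 432 -> 432 -> 2160 -> 12960
  -17 -> -11 -> -99 -> 99 -> 495 -> 2970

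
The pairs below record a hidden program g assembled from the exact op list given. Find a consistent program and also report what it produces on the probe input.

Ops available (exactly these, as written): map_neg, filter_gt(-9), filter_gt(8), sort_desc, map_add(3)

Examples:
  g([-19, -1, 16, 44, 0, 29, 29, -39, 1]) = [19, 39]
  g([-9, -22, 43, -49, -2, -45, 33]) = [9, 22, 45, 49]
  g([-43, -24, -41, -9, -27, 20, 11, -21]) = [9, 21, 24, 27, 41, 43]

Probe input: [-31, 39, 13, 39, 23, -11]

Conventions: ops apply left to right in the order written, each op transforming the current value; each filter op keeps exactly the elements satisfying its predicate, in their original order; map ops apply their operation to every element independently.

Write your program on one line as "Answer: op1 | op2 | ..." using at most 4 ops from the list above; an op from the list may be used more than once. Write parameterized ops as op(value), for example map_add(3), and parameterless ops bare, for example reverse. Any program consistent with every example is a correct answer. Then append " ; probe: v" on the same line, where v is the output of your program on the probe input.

sort_desc | map_neg | filter_gt(8) ; probe: [11, 31]

Check, running the answer program on each example:
  [-19, -1, 16, 44, 0, 29, 29, -39, 1] -> [44, 29, 29, 16, 1, 0, -1, -19, -39] -> [-44, -29, -29, -16, -1, 0, 1, 19, 39] -> [19, 39]
  [-9, -22, 43, -49, -2, -45, 33] -> [43, 33, -2, -9, -22, -45, -49] -> [-43, -33, 2, 9, 22, 45, 49] -> [9, 22, 45, 49]
  [-43, -24, -41, -9, -27, 20, 11, -21] -> [20, 11, -9, -21, -24, -27, -41, -43] -> [-20, -11, 9, 21, 24, 27, 41, 43] -> [9, 21, 24, 27, 41, 43]
  probe: [-31, 39, 13, 39, 23, -11] -> [39, 39, 23, 13, -11, -31] -> [-39, -39, -23, -13, 11, 31] -> [11, 31]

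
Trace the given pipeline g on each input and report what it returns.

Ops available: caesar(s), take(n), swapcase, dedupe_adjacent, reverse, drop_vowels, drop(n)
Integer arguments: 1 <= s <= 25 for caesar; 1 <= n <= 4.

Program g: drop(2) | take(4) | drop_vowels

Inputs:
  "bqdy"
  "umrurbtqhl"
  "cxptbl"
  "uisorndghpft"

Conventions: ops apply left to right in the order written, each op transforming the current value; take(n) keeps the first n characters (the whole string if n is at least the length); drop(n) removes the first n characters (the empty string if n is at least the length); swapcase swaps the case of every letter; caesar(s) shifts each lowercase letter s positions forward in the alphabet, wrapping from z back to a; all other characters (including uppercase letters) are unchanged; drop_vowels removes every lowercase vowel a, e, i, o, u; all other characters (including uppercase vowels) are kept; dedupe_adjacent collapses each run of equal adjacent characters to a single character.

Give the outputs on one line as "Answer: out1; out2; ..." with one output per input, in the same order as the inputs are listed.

Execution, op by op:
  "bqdy" -> "dy" -> "dy" -> "dy"
  "umrurbtqhl" -> "rurbtqhl" -> "rurb" -> "rrb"
  "cxptbl" -> "ptbl" -> "ptbl" -> "ptbl"
  "uisorndghpft" -> "sorndghpft" -> "sorn" -> "srn"

"dy"; "rrb"; "ptbl"; "srn"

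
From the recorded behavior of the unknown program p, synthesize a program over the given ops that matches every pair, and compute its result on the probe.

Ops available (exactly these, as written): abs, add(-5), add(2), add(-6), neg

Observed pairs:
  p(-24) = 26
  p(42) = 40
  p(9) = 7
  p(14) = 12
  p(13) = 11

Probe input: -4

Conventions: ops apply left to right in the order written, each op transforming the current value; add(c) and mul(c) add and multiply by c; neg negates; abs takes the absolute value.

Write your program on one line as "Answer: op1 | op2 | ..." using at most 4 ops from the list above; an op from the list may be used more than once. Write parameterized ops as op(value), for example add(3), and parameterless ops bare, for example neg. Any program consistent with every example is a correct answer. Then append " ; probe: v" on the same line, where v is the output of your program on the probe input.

neg | add(2) | abs ; probe: 6

Check, running the answer program on each example:
  -24 -> 24 -> 26 -> 26
  42 -> -42 -> -40 -> 40
  9 -> -9 -> -7 -> 7
  14 -> -14 -> -12 -> 12
  13 -> -13 -> -11 -> 11
  probe: -4 -> 4 -> 6 -> 6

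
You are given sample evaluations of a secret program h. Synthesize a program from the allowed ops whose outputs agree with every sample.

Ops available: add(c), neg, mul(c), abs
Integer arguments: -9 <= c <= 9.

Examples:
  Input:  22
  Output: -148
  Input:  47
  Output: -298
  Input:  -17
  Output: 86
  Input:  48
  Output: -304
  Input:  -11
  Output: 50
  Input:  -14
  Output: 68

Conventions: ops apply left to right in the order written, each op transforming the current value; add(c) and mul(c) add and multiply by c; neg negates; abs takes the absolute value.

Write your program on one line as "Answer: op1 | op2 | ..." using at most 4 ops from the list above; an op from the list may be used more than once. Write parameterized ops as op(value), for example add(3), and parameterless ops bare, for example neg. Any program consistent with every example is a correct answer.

mul(6) | add(8) | neg | add(-8)

Check, running the answer program on each example:
  22 -> 132 -> 140 -> -140 -> -148
  47 -> 282 -> 290 -> -290 -> -298
  -17 -> -102 -> -94 -> 94 -> 86
  48 -> 288 -> 296 -> -296 -> -304
  -11 -> -66 -> -58 -> 58 -> 50
  -14 -> -84 -> -76 -> 76 -> 68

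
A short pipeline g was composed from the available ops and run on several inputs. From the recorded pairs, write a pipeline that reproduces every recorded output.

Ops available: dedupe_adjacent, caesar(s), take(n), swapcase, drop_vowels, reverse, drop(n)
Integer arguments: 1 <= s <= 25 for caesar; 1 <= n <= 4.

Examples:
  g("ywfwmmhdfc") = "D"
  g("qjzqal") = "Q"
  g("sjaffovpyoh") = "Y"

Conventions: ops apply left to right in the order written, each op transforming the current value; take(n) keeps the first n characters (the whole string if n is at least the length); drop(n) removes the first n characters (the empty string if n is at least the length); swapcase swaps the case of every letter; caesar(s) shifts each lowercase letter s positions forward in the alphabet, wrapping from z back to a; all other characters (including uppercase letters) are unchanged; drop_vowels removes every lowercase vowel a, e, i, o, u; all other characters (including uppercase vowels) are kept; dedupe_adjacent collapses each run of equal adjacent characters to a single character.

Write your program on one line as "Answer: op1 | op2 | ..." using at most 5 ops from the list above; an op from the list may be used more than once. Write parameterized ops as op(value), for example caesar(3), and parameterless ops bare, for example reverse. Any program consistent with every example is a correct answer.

reverse | drop(2) | swapcase | take(1)

Check, running the answer program on each example:
  "ywfwmmhdfc" -> "cfdhmmwfwy" -> "dhmmwfwy" -> "DHMMWFWY" -> "D"
  "qjzqal" -> "laqzjq" -> "qzjq" -> "QZJQ" -> "Q"
  "sjaffovpyoh" -> "hoypvoffajs" -> "ypvoffajs" -> "YPVOFFAJS" -> "Y"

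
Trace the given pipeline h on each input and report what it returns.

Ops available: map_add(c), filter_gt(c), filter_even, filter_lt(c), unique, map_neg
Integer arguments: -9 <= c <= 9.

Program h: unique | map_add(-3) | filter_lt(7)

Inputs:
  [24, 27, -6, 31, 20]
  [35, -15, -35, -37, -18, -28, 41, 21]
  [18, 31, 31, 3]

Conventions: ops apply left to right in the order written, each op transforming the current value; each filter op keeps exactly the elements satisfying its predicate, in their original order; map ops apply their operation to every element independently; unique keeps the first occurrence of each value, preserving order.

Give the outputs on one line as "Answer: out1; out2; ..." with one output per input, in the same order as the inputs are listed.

Execution, op by op:
  [24, 27, -6, 31, 20] -> [24, 27, -6, 31, 20] -> [21, 24, -9, 28, 17] -> [-9]
  [35, -15, -35, -37, -18, -28, 41, 21] -> [35, -15, -35, -37, -18, -28, 41, 21] -> [32, -18, -38, -40, -21, -31, 38, 18] -> [-18, -38, -40, -21, -31]
  [18, 31, 31, 3] -> [18, 31, 3] -> [15, 28, 0] -> [0]

[-9]; [-18, -38, -40, -21, -31]; [0]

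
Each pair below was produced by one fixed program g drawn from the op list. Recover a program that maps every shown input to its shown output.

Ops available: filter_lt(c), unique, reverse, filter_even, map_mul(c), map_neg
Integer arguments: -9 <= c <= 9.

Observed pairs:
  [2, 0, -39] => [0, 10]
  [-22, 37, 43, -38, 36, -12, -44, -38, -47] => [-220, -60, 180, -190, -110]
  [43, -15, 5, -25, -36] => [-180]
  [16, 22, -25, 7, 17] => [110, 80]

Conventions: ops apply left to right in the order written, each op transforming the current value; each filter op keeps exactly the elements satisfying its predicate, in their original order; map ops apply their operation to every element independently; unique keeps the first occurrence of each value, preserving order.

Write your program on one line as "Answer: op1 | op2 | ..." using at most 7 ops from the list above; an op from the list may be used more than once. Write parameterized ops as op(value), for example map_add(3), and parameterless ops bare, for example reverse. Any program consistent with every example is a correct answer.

unique | map_mul(5) | map_neg | reverse | filter_even | map_neg

Check, running the answer program on each example:
  [2, 0, -39] -> [2, 0, -39] -> [10, 0, -195] -> [-10, 0, 195] -> [195, 0, -10] -> [0, -10] -> [0, 10]
  [-22, 37, 43, -38, 36, -12, -44, -38, -47] -> [-22, 37, 43, -38, 36, -12, -44, -47] -> [-110, 185, 215, -190, 180, -60, -220, -235] -> [110, -185, -215, 190, -180, 60, 220, 235] -> [235, 220, 60, -180, 190, -215, -185, 110] -> [220, 60, -180, 190, 110] -> [-220, -60, 180, -190, -110]
  [43, -15, 5, -25, -36] -> [43, -15, 5, -25, -36] -> [215, -75, 25, -125, -180] -> [-215, 75, -25, 125, 180] -> [180, 125, -25, 75, -215] -> [180] -> [-180]
  [16, 22, -25, 7, 17] -> [16, 22, -25, 7, 17] -> [80, 110, -125, 35, 85] -> [-80, -110, 125, -35, -85] -> [-85, -35, 125, -110, -80] -> [-110, -80] -> [110, 80]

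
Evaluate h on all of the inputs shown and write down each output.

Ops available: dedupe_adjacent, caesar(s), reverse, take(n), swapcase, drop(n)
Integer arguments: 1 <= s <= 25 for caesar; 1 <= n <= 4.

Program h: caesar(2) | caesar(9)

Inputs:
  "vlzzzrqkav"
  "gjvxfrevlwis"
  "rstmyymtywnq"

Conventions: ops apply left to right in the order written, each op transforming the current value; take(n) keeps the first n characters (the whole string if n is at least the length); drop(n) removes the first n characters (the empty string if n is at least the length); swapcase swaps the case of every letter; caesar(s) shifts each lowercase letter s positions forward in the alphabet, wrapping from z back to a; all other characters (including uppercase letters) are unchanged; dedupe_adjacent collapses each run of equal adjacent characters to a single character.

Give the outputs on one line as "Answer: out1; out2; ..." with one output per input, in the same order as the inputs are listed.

Execution, op by op:
  "vlzzzrqkav" -> "xnbbbtsmcx" -> "gwkkkcbvlg"
  "gjvxfrevlwis" -> "ilxzhtgxnyku" -> "rugiqcpgwhtd"
  "rstmyymtywnq" -> "tuvoaaovayps" -> "cdexjjxejhyb"

"gwkkkcbvlg"; "rugiqcpgwhtd"; "cdexjjxejhyb"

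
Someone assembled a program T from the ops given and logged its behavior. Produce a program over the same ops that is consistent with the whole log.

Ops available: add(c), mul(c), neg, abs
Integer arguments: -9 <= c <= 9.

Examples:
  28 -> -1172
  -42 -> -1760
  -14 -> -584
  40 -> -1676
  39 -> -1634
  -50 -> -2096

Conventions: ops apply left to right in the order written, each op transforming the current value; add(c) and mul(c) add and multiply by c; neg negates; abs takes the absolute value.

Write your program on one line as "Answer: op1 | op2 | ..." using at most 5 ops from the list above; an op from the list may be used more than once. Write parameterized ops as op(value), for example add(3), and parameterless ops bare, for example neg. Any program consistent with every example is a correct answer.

mul(6) | abs | mul(7) | neg | add(4)

Check, running the answer program on each example:
  28 -> 168 -> 168 -> 1176 -> -1176 -> -1172
  -42 -> -252 -> 252 -> 1764 -> -1764 -> -1760
  -14 -> -84 -> 84 -> 588 -> -588 -> -584
  40 -> 240 -> 240 -> 1680 -> -1680 -> -1676
  39 -> 234 -> 234 -> 1638 -> -1638 -> -1634
  -50 -> -300 -> 300 -> 2100 -> -2100 -> -2096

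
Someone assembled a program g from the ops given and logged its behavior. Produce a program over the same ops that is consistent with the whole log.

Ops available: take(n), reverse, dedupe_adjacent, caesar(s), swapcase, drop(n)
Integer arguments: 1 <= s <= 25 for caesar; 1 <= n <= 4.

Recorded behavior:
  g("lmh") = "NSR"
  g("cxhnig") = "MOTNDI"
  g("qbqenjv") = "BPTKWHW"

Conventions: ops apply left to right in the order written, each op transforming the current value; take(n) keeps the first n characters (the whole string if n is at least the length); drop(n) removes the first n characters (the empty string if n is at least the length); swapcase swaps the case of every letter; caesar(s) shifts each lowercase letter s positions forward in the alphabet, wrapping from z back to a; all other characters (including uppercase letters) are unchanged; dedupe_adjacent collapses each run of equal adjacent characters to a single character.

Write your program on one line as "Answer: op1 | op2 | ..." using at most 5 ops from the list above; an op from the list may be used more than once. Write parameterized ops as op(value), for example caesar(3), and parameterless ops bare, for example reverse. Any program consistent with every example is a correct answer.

reverse | caesar(3) | caesar(15) | caesar(14) | swapcase

Check, running the answer program on each example:
  "lmh" -> "hml" -> "kpo" -> "zed" -> "nsr" -> "NSR"
  "cxhnig" -> "ginhxc" -> "jlqkaf" -> "yafzpu" -> "motndi" -> "MOTNDI"
  "qbqenjv" -> "vjneqbq" -> "ymqhtet" -> "nbfwiti" -> "bptkwhw" -> "BPTKWHW"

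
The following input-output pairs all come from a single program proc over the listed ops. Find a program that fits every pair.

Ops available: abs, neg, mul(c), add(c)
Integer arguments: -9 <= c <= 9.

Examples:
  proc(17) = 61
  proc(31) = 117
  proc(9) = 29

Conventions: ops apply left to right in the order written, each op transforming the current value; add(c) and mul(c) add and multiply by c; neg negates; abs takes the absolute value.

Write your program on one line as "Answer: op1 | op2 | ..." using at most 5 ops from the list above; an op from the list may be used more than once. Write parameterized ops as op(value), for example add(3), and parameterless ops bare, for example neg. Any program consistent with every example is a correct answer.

add(-2) | mul(-4) | abs | add(1)

Check, running the answer program on each example:
  17 -> 15 -> -60 -> 60 -> 61
  31 -> 29 -> -116 -> 116 -> 117
  9 -> 7 -> -28 -> 28 -> 29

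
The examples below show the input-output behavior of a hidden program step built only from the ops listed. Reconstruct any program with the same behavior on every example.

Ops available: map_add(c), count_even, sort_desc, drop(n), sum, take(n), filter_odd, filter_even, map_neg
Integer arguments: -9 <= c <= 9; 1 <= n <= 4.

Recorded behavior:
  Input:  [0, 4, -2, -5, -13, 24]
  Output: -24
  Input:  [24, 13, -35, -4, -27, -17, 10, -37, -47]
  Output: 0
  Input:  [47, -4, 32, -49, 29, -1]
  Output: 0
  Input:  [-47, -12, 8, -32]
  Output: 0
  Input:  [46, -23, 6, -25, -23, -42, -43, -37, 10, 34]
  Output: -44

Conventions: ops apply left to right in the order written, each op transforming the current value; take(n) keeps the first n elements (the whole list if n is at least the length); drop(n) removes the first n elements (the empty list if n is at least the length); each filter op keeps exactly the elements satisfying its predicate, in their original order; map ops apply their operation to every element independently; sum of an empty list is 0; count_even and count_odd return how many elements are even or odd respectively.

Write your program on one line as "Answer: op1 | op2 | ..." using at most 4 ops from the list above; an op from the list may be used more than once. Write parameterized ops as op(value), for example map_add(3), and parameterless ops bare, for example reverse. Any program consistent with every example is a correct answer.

map_neg | filter_even | drop(3) | sum

Check, running the answer program on each example:
  [0, 4, -2, -5, -13, 24] -> [0, -4, 2, 5, 13, -24] -> [0, -4, 2, -24] -> [-24] -> -24
  [24, 13, -35, -4, -27, -17, 10, -37, -47] -> [-24, -13, 35, 4, 27, 17, -10, 37, 47] -> [-24, 4, -10] -> [] -> 0
  [47, -4, 32, -49, 29, -1] -> [-47, 4, -32, 49, -29, 1] -> [4, -32] -> [] -> 0
  [-47, -12, 8, -32] -> [47, 12, -8, 32] -> [12, -8, 32] -> [] -> 0
  [46, -23, 6, -25, -23, -42, -43, -37, 10, 34] -> [-46, 23, -6, 25, 23, 42, 43, 37, -10, -34] -> [-46, -6, 42, -10, -34] -> [-10, -34] -> -44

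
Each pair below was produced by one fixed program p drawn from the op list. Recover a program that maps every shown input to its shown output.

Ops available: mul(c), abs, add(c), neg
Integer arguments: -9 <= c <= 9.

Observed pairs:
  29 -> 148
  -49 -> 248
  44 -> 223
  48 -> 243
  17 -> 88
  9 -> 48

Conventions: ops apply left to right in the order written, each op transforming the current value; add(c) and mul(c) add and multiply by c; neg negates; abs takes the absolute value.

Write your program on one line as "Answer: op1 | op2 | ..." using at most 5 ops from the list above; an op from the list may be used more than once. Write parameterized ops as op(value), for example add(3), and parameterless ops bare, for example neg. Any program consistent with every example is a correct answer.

mul(-5) | abs | add(-6) | add(9)

Check, running the answer program on each example:
  29 -> -145 -> 145 -> 139 -> 148
  -49 -> 245 -> 245 -> 239 -> 248
  44 -> -220 -> 220 -> 214 -> 223
  48 -> -240 -> 240 -> 234 -> 243
  17 -> -85 -> 85 -> 79 -> 88
  9 -> -45 -> 45 -> 39 -> 48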